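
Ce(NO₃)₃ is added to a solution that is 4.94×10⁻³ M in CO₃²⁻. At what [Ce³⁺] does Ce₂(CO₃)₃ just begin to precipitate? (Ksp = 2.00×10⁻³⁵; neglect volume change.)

1.29×10⁻¹⁴ M

A salt starts to precipitate once the ion product Q reaches its Ksp.
Ce₂(CO₃)₃(s) ⇌ 2 Ce³⁺(aq) + 3 CO₃²⁻(aq)
Ksp = [Ce³⁺]^2[CO₃²⁻]^3 = [Ce³⁺]^2(4.94×10⁻³)^3
[Ce³⁺]^2 = 2.00×10⁻³⁵ / (4.94×10⁻³)^3 = 1.66×10⁻²⁸
[Ce³⁺] = 1.29×10⁻¹⁴ M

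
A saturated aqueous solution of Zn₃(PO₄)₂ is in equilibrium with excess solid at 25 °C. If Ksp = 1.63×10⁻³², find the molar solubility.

1.72×10⁻⁷ M

Zn₃(PO₄)₂(s) ⇌ 3 Zn²⁺(aq) + 2 PO₄³⁻(aq)
For each mole of Zn₃(PO₄)₂ that dissolves per liter, [Zn²⁺] = 3s and [PO₄³⁻] = 2s; let s denote this solubility.
Ksp = [Zn²⁺]^3[PO₄³⁻]^2 = (3s)^3 · (2s)^2 = 108s^5
108s^5 = 1.63×10⁻³²  ⇒  s^5 = 1.51×10⁻³⁴
s = 1.72×10⁻⁷ mol L⁻¹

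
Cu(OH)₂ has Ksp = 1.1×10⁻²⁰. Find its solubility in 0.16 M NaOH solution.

Cu(OH)₂(s) ⇌ Cu²⁺(aq) + 2 OH⁻(aq)
The solution already contains OH⁻ at 0.16 M. Let s be the molar solubility of Cu(OH)₂.
[OH⁻] ≈ 0.16 M (common ion dominates); [Cu²⁺] = s.
Ksp = [Cu²⁺][OH⁻]^2 = s(0.16)^2
s = 1.1×10⁻²⁰ / (0.16)^2 = 4.3×10⁻¹⁹
s = 4.3×10⁻¹⁹ M

4.3×10⁻¹⁹ M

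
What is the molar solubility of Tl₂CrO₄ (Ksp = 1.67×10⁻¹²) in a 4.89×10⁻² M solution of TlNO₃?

6.98×10⁻¹⁰ M

Tl₂CrO₄(s) ⇌ 2 Tl⁺(aq) + CrO₄²⁻(aq)
Let s be the solubility of Tl₂CrO₄ here. The common ion gives [Tl⁺] ≈ 4.89×10⁻² M, and [CrO₄²⁻] = s.
Ksp = [Tl⁺]^2[CrO₄²⁻] = (4.89×10⁻²)^2s
s = 1.67×10⁻¹² / (4.89×10⁻²)^2 = 6.98×10⁻¹⁰
s = 6.98×10⁻¹⁰ M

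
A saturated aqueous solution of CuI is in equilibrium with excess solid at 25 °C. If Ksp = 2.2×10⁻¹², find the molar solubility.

1.5×10⁻⁶ M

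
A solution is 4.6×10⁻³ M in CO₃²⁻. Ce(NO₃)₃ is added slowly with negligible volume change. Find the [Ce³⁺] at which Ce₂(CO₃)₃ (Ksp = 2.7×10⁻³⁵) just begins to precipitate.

1.7×10⁻¹⁴ M

Precipitation of each salt begins when its ion product equals Ksp.
Ce₂(CO₃)₃(s) ⇌ 2 Ce³⁺(aq) + 3 CO₃²⁻(aq)
Ksp = [Ce³⁺]^2[CO₃²⁻]^3 = [Ce³⁺]^2(4.6×10⁻³)^3
[Ce³⁺]^2 = 2.7×10⁻³⁵ / (4.6×10⁻³)^3 = 2.8×10⁻²⁸
[Ce³⁺] = 1.7×10⁻¹⁴ M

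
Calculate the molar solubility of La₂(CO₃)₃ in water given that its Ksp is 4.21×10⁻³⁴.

La₂(CO₃)₃(s) ⇌ 2 La³⁺(aq) + 3 CO₃²⁻(aq)
If s mol/L of La₂(CO₃)₃ dissolves, [La³⁺] = 2s and [CO₃²⁻] = 3s.
Ksp = [La³⁺]^2[CO₃²⁻]^3 = (2s)^2 · (3s)^3 = 108s^5
108s^5 = 4.21×10⁻³⁴  ⇒  s^5 = 3.90×10⁻³⁶
Taking the 5th root, s = 8.28×10⁻⁸ mol/L.

8.28×10⁻⁸ M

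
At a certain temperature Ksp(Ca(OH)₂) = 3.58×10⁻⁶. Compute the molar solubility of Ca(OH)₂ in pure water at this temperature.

Ca(OH)₂(s) ⇌ Ca²⁺(aq) + 2 OH⁻(aq)
With molar solubility s: [Ca²⁺] = s, [OH⁻] = 2s.
Ksp = [Ca²⁺][OH⁻]^2 = s · (2s)^2 = 4s^3
4s^3 = 3.58×10⁻⁶  ⇒  s^3 = 8.95×10⁻⁷
Taking the 3rd root, s = 9.64×10⁻³ mol L⁻¹.

9.64×10⁻³ M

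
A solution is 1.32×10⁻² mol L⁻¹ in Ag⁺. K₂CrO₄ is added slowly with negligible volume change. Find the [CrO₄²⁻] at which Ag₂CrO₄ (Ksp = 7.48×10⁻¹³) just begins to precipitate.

4.29×10⁻⁹ M

A salt starts to precipitate once the ion product Q reaches its Ksp.
Ag₂CrO₄(s) ⇌ 2 Ag⁺(aq) + CrO₄²⁻(aq)
Ksp = [Ag⁺]^2[CrO₄²⁻] = [CrO₄²⁻](1.32×10⁻²)^2
[CrO₄²⁻] = 7.48×10⁻¹³ / (1.32×10⁻²)^2 = 4.29×10⁻⁹
[CrO₄²⁻] = 4.29×10⁻⁹ mol L⁻¹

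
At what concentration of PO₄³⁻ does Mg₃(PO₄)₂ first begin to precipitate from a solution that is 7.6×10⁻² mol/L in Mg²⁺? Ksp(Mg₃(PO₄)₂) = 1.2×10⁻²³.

The threshold for precipitation is Q = Ksp.
Mg₃(PO₄)₂(s) ⇌ 3 Mg²⁺(aq) + 2 PO₄³⁻(aq)
Ksp = [Mg²⁺]^3[PO₄³⁻]^2 = [PO₄³⁻]^2(7.6×10⁻²)^3
[PO₄³⁻]^2 = 1.2×10⁻²³ / (7.6×10⁻²)^3 = 2.7×10⁻²⁰
[PO₄³⁻] = 1.7×10⁻¹⁰ mol/L

1.7×10⁻¹⁰ M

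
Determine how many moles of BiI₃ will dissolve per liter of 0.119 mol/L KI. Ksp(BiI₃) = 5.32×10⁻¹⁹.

BiI₃(s) ⇌ Bi³⁺(aq) + 3 I⁻(aq)
With I⁻ already at 0.119 mol/L and s small, take [I⁻] ≈ 0.119 mol/L and [Bi³⁺] = s.
Ksp = [Bi³⁺][I⁻]^3 = s(0.119)^3
s = 5.32×10⁻¹⁹ / (0.119)^3 = 3.16×10⁻¹⁶
s = 3.16×10⁻¹⁶ mol/L

3.16×10⁻¹⁶ M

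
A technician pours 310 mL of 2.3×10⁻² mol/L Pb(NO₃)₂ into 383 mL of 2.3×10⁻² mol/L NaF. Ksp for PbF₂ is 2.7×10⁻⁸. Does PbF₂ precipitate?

The combined volume is 693 mL.
[Pb²⁺] = (2.3×10⁻²)(310)/693 = 1.0×10⁻² mol/L
[F⁻] = (2.3×10⁻²)(383)/693 = 1.3×10⁻² mol/L
Q = [Pb²⁺][F⁻]^2 = 1.7×10⁻⁶
Q = 1.7×10⁻⁶ > Ksp = 2.7×10⁻⁸, so the solution is supersaturated and PbF₂ precipitates.

Yes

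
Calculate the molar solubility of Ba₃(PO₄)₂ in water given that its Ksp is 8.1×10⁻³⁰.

Ba₃(PO₄)₂(s) ⇌ 3 Ba²⁺(aq) + 2 PO₄³⁻(aq)
Let s be the molar solubility. Then [Ba²⁺] = 3s and [PO₄³⁻] = 2s.
Ksp = [Ba²⁺]^3[PO₄³⁻]^2 = (3s)^3 · (2s)^2 = 108s^5
108s^5 = 8.1×10⁻³⁰  ⇒  s^5 = 7.5×10⁻³²
s = 6.0×10⁻⁷ mol/L

6.0×10⁻⁷ M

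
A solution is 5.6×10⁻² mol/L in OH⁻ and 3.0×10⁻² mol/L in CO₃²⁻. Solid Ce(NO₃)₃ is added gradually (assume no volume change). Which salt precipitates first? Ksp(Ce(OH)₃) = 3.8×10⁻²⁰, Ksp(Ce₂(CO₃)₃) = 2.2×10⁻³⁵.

Ce(OH)₃

Precipitation begins when Q = Ksp.
For Ce(OH)₃: [Ce³⁺] = (Ksp/[OH⁻]^3) = 2.2×10⁻¹⁶ mol/L
For Ce₂(CO₃)₃: [Ce³⁺] = (Ksp/[CO₃²⁻]^3)^(1/2) = 9.0×10⁻¹⁶ mol/L
Ce(OH)₃ requires the lower [Ce³⁺], so it precipitates first.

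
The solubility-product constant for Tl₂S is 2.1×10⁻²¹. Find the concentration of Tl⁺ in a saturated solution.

Tl₂S(s) ⇌ 2 Tl⁺(aq) + S²⁻(aq)
With molar solubility s: [Tl⁺] = 2s, [S²⁻] = s.
Ksp = [Tl⁺]^2[S²⁻] = (2s)^2 · s = 4s^3 = 2.1×10⁻²¹
s = 8.1×10⁻⁸ mol L⁻¹
[Tl⁺] = 2s = 1.6×10⁻⁷ mol L⁻¹

1.6×10⁻⁷ M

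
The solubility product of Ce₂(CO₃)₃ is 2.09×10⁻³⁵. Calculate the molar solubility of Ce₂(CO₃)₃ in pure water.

4.54×10⁻⁸ M

Ce₂(CO₃)₃(s) ⇌ 2 Ce³⁺(aq) + 3 CO₃²⁻(aq)
Call the molar solubility s, so that [Ce³⁺] = 2s and [CO₃²⁻] = 3s.
Ksp = [Ce³⁺]^2[CO₃²⁻]^3 = (2s)^2 · (3s)^3 = 108s^5
108s^5 = 2.09×10⁻³⁵  ⇒  s^5 = 1.94×10⁻³⁷
s = 4.54×10⁻⁸ M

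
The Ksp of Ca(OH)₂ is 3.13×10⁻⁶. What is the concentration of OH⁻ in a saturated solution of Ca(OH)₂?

Ca(OH)₂(s) ⇌ Ca²⁺(aq) + 2 OH⁻(aq)
With molar solubility s: [Ca²⁺] = s, [OH⁻] = 2s.
Ksp = [Ca²⁺][OH⁻]^2 = s · (2s)^2 = 4s^3 = 3.13×10⁻⁶
s = 9.21×10⁻³ mol L⁻¹
[OH⁻] = 2s = 1.84×10⁻² mol L⁻¹

1.84×10⁻² M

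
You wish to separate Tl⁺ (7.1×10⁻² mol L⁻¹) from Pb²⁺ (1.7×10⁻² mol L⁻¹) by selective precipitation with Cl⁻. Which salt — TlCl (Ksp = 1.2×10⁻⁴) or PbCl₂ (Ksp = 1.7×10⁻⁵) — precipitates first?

TlCl

Precipitation begins when Q = Ksp.
For TlCl: [Cl⁻] = (Ksp/[Tl⁺]) = 1.7×10⁻³ mol L⁻¹
For PbCl₂: [Cl⁻] = (Ksp/[Pb²⁺])^(1/2) = 3.2×10⁻² mol L⁻¹
Since TlCl needs less Cl⁻ to reach saturation, it precipitates first.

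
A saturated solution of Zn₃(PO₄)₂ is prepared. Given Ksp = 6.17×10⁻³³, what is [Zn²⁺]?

Zn₃(PO₄)₂(s) ⇌ 3 Zn²⁺(aq) + 2 PO₄³⁻(aq)
For each mole of Zn₃(PO₄)₂ that dissolves per liter, [Zn²⁺] = 3s and [PO₄³⁻] = 2s; let s denote this solubility.
Ksp = [Zn²⁺]^3[PO₄³⁻]^2 = (3s)^3 · (2s)^2 = 108s^5 = 6.17×10⁻³³
s = 1.42×10⁻⁷ mol L⁻¹
[Zn²⁺] = 3s = 4.25×10⁻⁷ mol L⁻¹

4.25×10⁻⁷ M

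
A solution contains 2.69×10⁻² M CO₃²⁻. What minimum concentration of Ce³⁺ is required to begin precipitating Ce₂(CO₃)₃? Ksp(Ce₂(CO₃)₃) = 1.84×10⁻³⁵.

9.72×10⁻¹⁶ M

Precipitation of each salt begins when its ion product equals Ksp.
Ce₂(CO₃)₃(s) ⇌ 2 Ce³⁺(aq) + 3 CO₃²⁻(aq)
Ksp = [Ce³⁺]^2[CO₃²⁻]^3 = [Ce³⁺]^2(2.69×10⁻²)^3
[Ce³⁺]^2 = 1.84×10⁻³⁵ / (2.69×10⁻²)^3 = 9.45×10⁻³¹
[Ce³⁺] = 9.72×10⁻¹⁶ M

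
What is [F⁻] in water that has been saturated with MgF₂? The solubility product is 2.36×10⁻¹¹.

3.61×10⁻⁴ M

MgF₂(s) ⇌ Mg²⁺(aq) + 2 F⁻(aq)
Let s be the molar solubility. Then [Mg²⁺] = s and [F⁻] = 2s.
Ksp = [Mg²⁺][F⁻]^2 = s · (2s)^2 = 4s^3 = 2.36×10⁻¹¹
s = 1.81×10⁻⁴ M
[F⁻] = 2s = 3.61×10⁻⁴ M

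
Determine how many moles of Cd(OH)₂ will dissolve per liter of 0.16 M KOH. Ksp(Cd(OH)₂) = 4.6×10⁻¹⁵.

1.8×10⁻¹³ M

Cd(OH)₂(s) ⇌ Cd²⁺(aq) + 2 OH⁻(aq)
OH⁻ is already present at 0.16 M. If s mol/L of Cd(OH)₂ dissolves, [Cd²⁺] = s while [OH⁻] ≈ 0.16 M.
Ksp = [Cd²⁺][OH⁻]^2 = s(0.16)^2
s = 4.6×10⁻¹⁵ / (0.16)^2 = 1.8×10⁻¹³
s = 1.8×10⁻¹³ M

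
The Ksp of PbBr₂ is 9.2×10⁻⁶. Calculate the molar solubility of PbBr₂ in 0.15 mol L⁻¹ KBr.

4.1×10⁻⁴ M

PbBr₂(s) ⇌ Pb²⁺(aq) + 2 Br⁻(aq)
The solution already contains Br⁻ at 0.15 mol L⁻¹. Let s be the molar solubility of PbBr₂.
[Br⁻] ≈ 0.15 mol L⁻¹ (common ion dominates); [Pb²⁺] = s.
Ksp = [Pb²⁺][Br⁻]^2 = s(0.15)^2
s = 9.2×10⁻⁶ / (0.15)^2 = 4.1×10⁻⁴
s = 4.1×10⁻⁴ mol L⁻¹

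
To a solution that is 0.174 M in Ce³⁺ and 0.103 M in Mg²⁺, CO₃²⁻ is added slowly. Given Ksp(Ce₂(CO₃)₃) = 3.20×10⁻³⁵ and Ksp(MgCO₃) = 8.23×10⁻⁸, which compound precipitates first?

The threshold for precipitation is Q = Ksp.
For Ce₂(CO₃)₃: [CO₃²⁻] = (Ksp/[Ce³⁺]^2)^(1/3) = 1.02×10⁻¹¹ M
For MgCO₃: [CO₃²⁻] = (Ksp/[Mg²⁺]) = 7.99×10⁻⁷ M
Since Ce₂(CO₃)₃ needs less CO₃²⁻ to reach saturation, it precipitates first.

Ce₂(CO₃)₃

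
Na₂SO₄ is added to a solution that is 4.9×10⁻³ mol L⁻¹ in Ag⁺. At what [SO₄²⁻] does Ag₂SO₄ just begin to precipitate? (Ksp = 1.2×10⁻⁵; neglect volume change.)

0.50 M

A salt starts to precipitate once the ion product Q reaches its Ksp.
Ag₂SO₄(s) ⇌ 2 Ag⁺(aq) + SO₄²⁻(aq)
Ksp = [Ag⁺]^2[SO₄²⁻] = [SO₄²⁻](4.9×10⁻³)^2
[SO₄²⁻] = 1.2×10⁻⁵ / (4.9×10⁻³)^2 = 0.50
[SO₄²⁻] = 0.50 mol L⁻¹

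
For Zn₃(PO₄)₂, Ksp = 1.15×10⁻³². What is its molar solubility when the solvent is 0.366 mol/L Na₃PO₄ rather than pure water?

Zn₃(PO₄)₂(s) ⇌ 3 Zn²⁺(aq) + 2 PO₄³⁻(aq)
PO₄³⁻ is already present at 0.366 mol/L. If s mol/L of Zn₃(PO₄)₂ dissolves, [Zn²⁺] = 3s while [PO₄³⁻] ≈ 0.366 mol/L.
Ksp = [Zn²⁺]^3[PO₄³⁻]^2 = (3s)^3(0.366)^2
(3s)^3 = 1.15×10⁻³² / (0.366)^2 = 8.58×10⁻³²
s = 1.47×10⁻¹¹ mol/L

1.47×10⁻¹¹ M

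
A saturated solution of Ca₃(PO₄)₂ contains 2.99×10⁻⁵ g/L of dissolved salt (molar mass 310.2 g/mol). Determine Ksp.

Ksp = 8.99×10⁻³⁴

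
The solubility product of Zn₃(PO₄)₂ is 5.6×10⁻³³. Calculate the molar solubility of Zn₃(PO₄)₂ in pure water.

1.4×10⁻⁷ M

Zn₃(PO₄)₂(s) ⇌ 3 Zn²⁺(aq) + 2 PO₄³⁻(aq)
Call the molar solubility s, so that [Zn²⁺] = 3s and [PO₄³⁻] = 2s.
Ksp = [Zn²⁺]^3[PO₄³⁻]^2 = (3s)^3 · (2s)^2 = 108s^5
108s^5 = 5.6×10⁻³³  ⇒  s^5 = 5.2×10⁻³⁵
s = (5.2×10⁻³⁵)^(1/5) = 1.4×10⁻⁷ mol L⁻¹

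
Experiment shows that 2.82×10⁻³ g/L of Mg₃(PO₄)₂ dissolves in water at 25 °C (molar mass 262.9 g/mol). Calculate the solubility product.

s = (2.82×10⁻³ g L⁻¹)/(262.9 g mol⁻¹) = 1.0727×10⁻⁵ M
Mg₃(PO₄)₂(s) ⇌ 3 Mg²⁺(aq) + 2 PO₄³⁻(aq)
For each mole of Mg₃(PO₄)₂ that dissolves per liter, [Mg²⁺] = 3s and [PO₄³⁻] = 2s; let s denote this solubility.
Ksp = [Mg²⁺]^3[PO₄³⁻]^2 = (3s)^3 · (2s)^2 = 108s^5
Ksp = 108 × (1.0727×10⁻⁵)^5 = 1.53×10⁻²³

Ksp = 1.53×10⁻²³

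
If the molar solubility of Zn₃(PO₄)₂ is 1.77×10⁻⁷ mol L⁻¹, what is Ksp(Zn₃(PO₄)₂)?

Zn₃(PO₄)₂(s) ⇌ 3 Zn²⁺(aq) + 2 PO₄³⁻(aq)
For each mole of Zn₃(PO₄)₂ that dissolves per liter, [Zn²⁺] = 3s and [PO₄³⁻] = 2s; let s denote this solubility.
Ksp = [Zn²⁺]^3[PO₄³⁻]^2 = (3s)^3 · (2s)^2 = 108s^5
Ksp = 108 × (1.77×10⁻⁷)^5 = 1.88×10⁻³²

Ksp = 1.88×10⁻³²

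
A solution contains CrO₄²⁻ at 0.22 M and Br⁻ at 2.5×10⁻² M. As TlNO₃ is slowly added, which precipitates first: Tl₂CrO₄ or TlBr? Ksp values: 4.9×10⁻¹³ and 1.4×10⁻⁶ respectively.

Each salt precipitates once Q = Ksp for that salt.
For Tl₂CrO₄: [Tl⁺] = (Ksp/[CrO₄²⁻])^(1/2) = 1.5×10⁻⁶ M
For TlBr: [Tl⁺] = (Ksp/[Br⁻]) = 5.6×10⁻⁵ M
Since Tl₂CrO₄ needs less Tl⁺ to reach saturation, it precipitates first.

Tl₂CrO₄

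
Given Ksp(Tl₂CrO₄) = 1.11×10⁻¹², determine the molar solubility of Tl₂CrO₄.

6.52×10⁻⁵ M

Tl₂CrO₄(s) ⇌ 2 Tl⁺(aq) + CrO₄²⁻(aq)
With molar solubility s: [Tl⁺] = 2s, [CrO₄²⁻] = s.
Ksp = [Tl⁺]^2[CrO₄²⁻] = (2s)^2 · s = 4s^3
4s^3 = 1.11×10⁻¹²  ⇒  s^3 = 2.78×10⁻¹³
s = 6.52×10⁻⁵ mol L⁻¹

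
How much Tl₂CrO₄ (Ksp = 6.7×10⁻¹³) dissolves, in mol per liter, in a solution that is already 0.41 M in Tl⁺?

Tl₂CrO₄(s) ⇌ 2 Tl⁺(aq) + CrO₄²⁻(aq)
The solution already contains Tl⁺ at 0.41 M. Let s be the molar solubility of Tl₂CrO₄.
[Tl⁺] ≈ 0.41 M (common ion dominates); [CrO₄²⁻] = s.
Ksp = [Tl⁺]^2[CrO₄²⁻] = (0.41)^2s
s = 6.7×10⁻¹³ / (0.41)^2 = 4.0×10⁻¹²
s = 4.0×10⁻¹² M

4.0×10⁻¹² M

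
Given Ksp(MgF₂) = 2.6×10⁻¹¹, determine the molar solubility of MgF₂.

1.9×10⁻⁴ M

MgF₂(s) ⇌ Mg²⁺(aq) + 2 F⁻(aq)
Let s be the molar solubility. Then [Mg²⁺] = s and [F⁻] = 2s.
Ksp = [Mg²⁺][F⁻]^2 = s · (2s)^2 = 4s^3
4s^3 = 2.6×10⁻¹¹  ⇒  s^3 = 6.5×10⁻¹²
s = 1.9×10⁻⁴ M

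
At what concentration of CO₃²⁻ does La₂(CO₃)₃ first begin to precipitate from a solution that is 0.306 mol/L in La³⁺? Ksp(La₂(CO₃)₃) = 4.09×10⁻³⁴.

1.63×10⁻¹¹ M

Precipitation begins when Q = Ksp.
La₂(CO₃)₃(s) ⇌ 2 La³⁺(aq) + 3 CO₃²⁻(aq)
Ksp = [La³⁺]^2[CO₃²⁻]^3 = [CO₃²⁻]^3(0.306)^2
[CO₃²⁻]^3 = 4.09×10⁻³⁴ / (0.306)^2 = 4.37×10⁻³³
[CO₃²⁻] = 1.63×10⁻¹¹ mol/L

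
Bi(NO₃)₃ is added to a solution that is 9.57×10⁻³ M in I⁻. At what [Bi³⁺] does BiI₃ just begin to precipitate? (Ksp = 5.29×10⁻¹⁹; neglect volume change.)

Each salt precipitates once Q = Ksp for that salt.
BiI₃(s) ⇌ Bi³⁺(aq) + 3 I⁻(aq)
Ksp = [Bi³⁺][I⁻]^3 = [Bi³⁺](9.57×10⁻³)^3
[Bi³⁺] = 5.29×10⁻¹⁹ / (9.57×10⁻³)^3 = 6.04×10⁻¹³
[Bi³⁺] = 6.04×10⁻¹³ M

6.04×10⁻¹³ M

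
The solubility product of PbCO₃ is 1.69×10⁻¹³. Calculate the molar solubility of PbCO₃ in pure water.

PbCO₃(s) ⇌ Pb²⁺(aq) + CO₃²⁻(aq)
With molar solubility s: [Pb²⁺] = s, [CO₃²⁻] = s.
Ksp = [Pb²⁺][CO₃²⁻] = s · s = s^2
s^2 = 1.69×10⁻¹³
s = (1.69×10⁻¹³)^(1/2) = 4.11×10⁻⁷ mol/L

4.11×10⁻⁷ M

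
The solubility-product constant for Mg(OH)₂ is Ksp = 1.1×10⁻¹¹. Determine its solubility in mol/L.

1.4×10⁻⁴ M

Mg(OH)₂(s) ⇌ Mg²⁺(aq) + 2 OH⁻(aq)
For each mole of Mg(OH)₂ that dissolves per liter, [Mg²⁺] = s and [OH⁻] = 2s; let s denote this solubility.
Ksp = [Mg²⁺][OH⁻]^2 = s · (2s)^2 = 4s^3
4s^3 = 1.1×10⁻¹¹  ⇒  s^3 = 2.8×10⁻¹²
Taking the 3rd root, s = 1.4×10⁻⁴ M.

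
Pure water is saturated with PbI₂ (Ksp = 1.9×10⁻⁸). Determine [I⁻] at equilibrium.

PbI₂(s) ⇌ Pb²⁺(aq) + 2 I⁻(aq)
Let s be the molar solubility. Then [Pb²⁺] = s and [I⁻] = 2s.
Ksp = [Pb²⁺][I⁻]^2 = s · (2s)^2 = 4s^3 = 1.9×10⁻⁸
s = 1.7×10⁻³ M
[I⁻] = 2s = 3.4×10⁻³ M

3.4×10⁻³ M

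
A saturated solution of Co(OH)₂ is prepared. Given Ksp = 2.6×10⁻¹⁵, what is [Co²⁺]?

Co(OH)₂(s) ⇌ Co²⁺(aq) + 2 OH⁻(aq)
Call the molar solubility s, so that [Co²⁺] = s and [OH⁻] = 2s.
Ksp = [Co²⁺][OH⁻]^2 = s · (2s)^2 = 4s^3 = 2.6×10⁻¹⁵
s = 8.7×10⁻⁶ mol/L
[Co²⁺] = s = 8.7×10⁻⁶ mol/L

8.7×10⁻⁶ M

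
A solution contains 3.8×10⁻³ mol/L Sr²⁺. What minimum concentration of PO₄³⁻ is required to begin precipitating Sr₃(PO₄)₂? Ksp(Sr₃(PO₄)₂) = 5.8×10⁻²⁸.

Precipitation of each salt begins when its ion product equals Ksp.
Sr₃(PO₄)₂(s) ⇌ 3 Sr²⁺(aq) + 2 PO₄³⁻(aq)
Ksp = [Sr²⁺]^3[PO₄³⁻]^2 = [PO₄³⁻]^2(3.8×10⁻³)^3
[PO₄³⁻]^2 = 5.8×10⁻²⁸ / (3.8×10⁻³)^3 = 1.1×10⁻²⁰
[PO₄³⁻] = 1.0×10⁻¹⁰ mol/L

1.0×10⁻¹⁰ M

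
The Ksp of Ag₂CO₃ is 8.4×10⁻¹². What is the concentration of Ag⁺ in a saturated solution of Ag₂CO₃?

2.6×10⁻⁴ M

Ag₂CO₃(s) ⇌ 2 Ag⁺(aq) + CO₃²⁻(aq)
If s mol/L of Ag₂CO₃ dissolves, [Ag⁺] = 2s and [CO₃²⁻] = s.
Ksp = [Ag⁺]^2[CO₃²⁻] = (2s)^2 · s = 4s^3 = 8.4×10⁻¹²
s = 1.3×10⁻⁴ mol L⁻¹
[Ag⁺] = 2s = 2.6×10⁻⁴ mol L⁻¹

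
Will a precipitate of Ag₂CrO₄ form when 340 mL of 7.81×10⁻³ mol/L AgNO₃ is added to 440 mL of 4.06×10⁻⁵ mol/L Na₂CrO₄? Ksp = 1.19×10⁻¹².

After mixing, V = 340 mL + 440 mL = 780 mL.
[Ag⁺] = (7.81×10⁻³)(340)/780 = 3.40×10⁻³ mol/L
[CrO₄²⁻] = (4.06×10⁻⁵)(440)/780 = 2.29×10⁻⁵ mol/L
Q = [Ag⁺]^2[CrO₄²⁻] = 2.65×10⁻¹⁰
Q = 2.65×10⁻¹⁰ > Ksp = 1.19×10⁻¹², so the solution is supersaturated and Ag₂CrO₄ precipitates.

Yes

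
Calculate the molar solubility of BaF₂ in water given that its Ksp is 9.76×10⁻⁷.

BaF₂(s) ⇌ Ba²⁺(aq) + 2 F⁻(aq)
Call the molar solubility s, so that [Ba²⁺] = s and [F⁻] = 2s.
Ksp = [Ba²⁺][F⁻]^2 = s · (2s)^2 = 4s^3
4s^3 = 9.76×10⁻⁷  ⇒  s^3 = 2.44×10⁻⁷
s = (2.44×10⁻⁷)^(1/3) = 6.25×10⁻³ mol L⁻¹

6.25×10⁻³ M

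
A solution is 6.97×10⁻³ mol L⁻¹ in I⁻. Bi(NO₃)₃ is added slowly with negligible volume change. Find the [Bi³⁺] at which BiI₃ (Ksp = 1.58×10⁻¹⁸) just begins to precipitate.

Precipitation of each salt begins when its ion product equals Ksp.
BiI₃(s) ⇌ Bi³⁺(aq) + 3 I⁻(aq)
Ksp = [Bi³⁺][I⁻]^3 = [Bi³⁺](6.97×10⁻³)^3
[Bi³⁺] = 1.58×10⁻¹⁸ / (6.97×10⁻³)^3 = 4.67×10⁻¹²
[Bi³⁺] = 4.67×10⁻¹² mol L⁻¹

4.67×10⁻¹² M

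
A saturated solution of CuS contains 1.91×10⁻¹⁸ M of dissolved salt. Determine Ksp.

CuS(s) ⇌ Cu²⁺(aq) + S²⁻(aq)
With molar solubility s: [Cu²⁺] = s, [S²⁻] = s.
Ksp = [Cu²⁺][S²⁻] = s · s = s^2
Ksp = (1.91×10⁻¹⁸)^2 = 3.65×10⁻³⁶

Ksp = 3.65×10⁻³⁶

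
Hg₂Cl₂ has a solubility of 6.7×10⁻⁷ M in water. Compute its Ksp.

Hg₂Cl₂(s) ⇌ Hg₂²⁺(aq) + 2 Cl⁻(aq)
With molar solubility s: [Hg₂²⁺] = s, [Cl⁻] = 2s.
Ksp = [Hg₂²⁺][Cl⁻]^2 = s · (2s)^2 = 4s^3
Ksp = 4 × (6.7×10⁻⁷)^3 = 1.2×10⁻¹⁸

Ksp = 1.2×10⁻¹⁸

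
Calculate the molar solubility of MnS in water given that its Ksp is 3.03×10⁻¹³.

5.50×10⁻⁷ M

MnS(s) ⇌ Mn²⁺(aq) + S²⁻(aq)
Let s be the molar solubility. Then [Mn²⁺] = s and [S²⁻] = s.
Ksp = [Mn²⁺][S²⁻] = s · s = s^2
s^2 = 3.03×10⁻¹³
s = 5.50×10⁻⁷ mol/L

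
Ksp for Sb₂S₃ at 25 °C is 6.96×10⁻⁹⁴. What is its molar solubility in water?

9.16×10⁻²⁰ M

Sb₂S₃(s) ⇌ 2 Sb³⁺(aq) + 3 S²⁻(aq)
For each mole of Sb₂S₃ that dissolves per liter, [Sb³⁺] = 2s and [S²⁻] = 3s; let s denote this solubility.
Ksp = [Sb³⁺]^2[S²⁻]^3 = (2s)^2 · (3s)^3 = 108s^5
108s^5 = 6.96×10⁻⁹⁴  ⇒  s^5 = 6.44×10⁻⁹⁶
Taking the 5th root, s = 9.16×10⁻²⁰ M.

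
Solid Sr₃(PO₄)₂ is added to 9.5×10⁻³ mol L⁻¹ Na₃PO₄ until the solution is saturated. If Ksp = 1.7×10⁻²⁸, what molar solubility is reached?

Sr₃(PO₄)₂(s) ⇌ 3 Sr²⁺(aq) + 2 PO₄³⁻(aq)
PO₄³⁻ is already present at 9.5×10⁻³ mol L⁻¹. If s mol/L of Sr₃(PO₄)₂ dissolves, [Sr²⁺] = 3s while [PO₄³⁻] ≈ 9.5×10⁻³ mol L⁻¹.
Ksp = [Sr²⁺]^3[PO₄³⁻]^2 = (3s)^3(9.5×10⁻³)^2
(3s)^3 = 1.7×10⁻²⁸ / (9.5×10⁻³)^2 = 1.9×10⁻²⁴
s = 4.1×10⁻⁹ mol L⁻¹

4.1×10⁻⁹ M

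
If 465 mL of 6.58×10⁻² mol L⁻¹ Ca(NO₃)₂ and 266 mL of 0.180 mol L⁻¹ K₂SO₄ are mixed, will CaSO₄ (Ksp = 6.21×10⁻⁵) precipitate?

After mixing, V = 465 mL + 266 mL = 731 mL.
[Ca²⁺] = (6.58×10⁻²)(465)/731 = 4.19×10⁻² mol L⁻¹
[SO₄²⁻] = (0.180)(266)/731 = 6.55×10⁻² mol L⁻¹
Q = [Ca²⁺][SO₄²⁻] = 2.74×10⁻³
Because Q > Ksp (2.74×10⁻³ vs 6.21×10⁻⁵), a precipitate of CaSO₄ forms.

Yes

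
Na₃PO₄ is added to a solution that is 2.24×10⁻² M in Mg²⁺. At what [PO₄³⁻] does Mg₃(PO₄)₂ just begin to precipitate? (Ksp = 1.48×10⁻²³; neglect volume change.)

A salt starts to precipitate once the ion product Q reaches its Ksp.
Mg₃(PO₄)₂(s) ⇌ 3 Mg²⁺(aq) + 2 PO₄³⁻(aq)
Ksp = [Mg²⁺]^3[PO₄³⁻]^2 = [PO₄³⁻]^2(2.24×10⁻²)^3
[PO₄³⁻]^2 = 1.48×10⁻²³ / (2.24×10⁻²)^3 = 1.32×10⁻¹⁸
[PO₄³⁻] = 1.15×10⁻⁹ M

1.15×10⁻⁹ M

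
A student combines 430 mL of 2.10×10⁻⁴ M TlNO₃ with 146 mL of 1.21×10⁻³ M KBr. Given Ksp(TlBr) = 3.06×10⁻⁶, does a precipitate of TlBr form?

Total volume after mixing = 430 + 146 = 576 mL.
[Tl⁺] = (2.10×10⁻⁴)(430)/576 = 1.57×10⁻⁴ M
[Br⁻] = (1.21×10⁻³)(146)/576 = 3.07×10⁻⁴ M
Q = [Tl⁺][Br⁻] = 4.81×10⁻⁸
Q < Ksp (4.81×10⁻⁸ vs 3.06×10⁻⁶); the solution remains unsaturated and no precipitate forms.

No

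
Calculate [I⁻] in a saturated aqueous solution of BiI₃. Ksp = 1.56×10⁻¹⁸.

BiI₃(s) ⇌ Bi³⁺(aq) + 3 I⁻(aq)
For each mole of BiI₃ that dissolves per liter, [Bi³⁺] = s and [I⁻] = 3s; let s denote this solubility.
Ksp = [Bi³⁺][I⁻]^3 = s · (3s)^3 = 27s^4 = 1.56×10⁻¹⁸
s = 1.55×10⁻⁵ mol L⁻¹
[I⁻] = 3s = 4.65×10⁻⁵ mol L⁻¹

4.65×10⁻⁵ M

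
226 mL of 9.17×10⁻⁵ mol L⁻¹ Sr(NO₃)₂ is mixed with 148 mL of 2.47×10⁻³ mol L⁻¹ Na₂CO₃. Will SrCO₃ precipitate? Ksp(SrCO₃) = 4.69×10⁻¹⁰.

The combined volume is 374 mL.
[Sr²⁺] = (9.17×10⁻⁵)(226)/374 = 5.54×10⁻⁵ mol L⁻¹
[CO₃²⁻] = (2.47×10⁻³)(148)/374 = 9.77×10⁻⁴ mol L⁻¹
Q = [Sr²⁺][CO₃²⁻] = 5.42×10⁻⁸
Q = 5.42×10⁻⁸ > Ksp = 4.69×10⁻¹⁰, so the solution is supersaturated and SrCO₃ precipitates.

Yes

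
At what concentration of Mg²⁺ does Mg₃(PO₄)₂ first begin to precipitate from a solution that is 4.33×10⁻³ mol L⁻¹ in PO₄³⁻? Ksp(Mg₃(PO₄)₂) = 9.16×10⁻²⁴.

7.88×10⁻⁷ M

Precipitation of each salt begins when its ion product equals Ksp.
Mg₃(PO₄)₂(s) ⇌ 3 Mg²⁺(aq) + 2 PO₄³⁻(aq)
Ksp = [Mg²⁺]^3[PO₄³⁻]^2 = [Mg²⁺]^3(4.33×10⁻³)^2
[Mg²⁺]^3 = 9.16×10⁻²⁴ / (4.33×10⁻³)^2 = 4.89×10⁻¹⁹
[Mg²⁺] = 7.88×10⁻⁷ mol L⁻¹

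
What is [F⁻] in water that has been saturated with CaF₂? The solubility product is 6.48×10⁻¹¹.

CaF₂(s) ⇌ Ca²⁺(aq) + 2 F⁻(aq)
With molar solubility s: [Ca²⁺] = s, [F⁻] = 2s.
Ksp = [Ca²⁺][F⁻]^2 = s · (2s)^2 = 4s^3 = 6.48×10⁻¹¹
s = 2.53×10⁻⁴ mol L⁻¹
[F⁻] = 2s = 5.06×10⁻⁴ mol L⁻¹

5.06×10⁻⁴ M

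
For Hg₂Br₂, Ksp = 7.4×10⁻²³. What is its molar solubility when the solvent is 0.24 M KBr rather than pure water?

1.3×10⁻²¹ M

Hg₂Br₂(s) ⇌ Hg₂²⁺(aq) + 2 Br⁻(aq)
Let s be the solubility of Hg₂Br₂ here. The common ion gives [Br⁻] ≈ 0.24 M, and [Hg₂²⁺] = s.
Ksp = [Hg₂²⁺][Br⁻]^2 = s(0.24)^2
s = 7.4×10⁻²³ / (0.24)^2 = 1.3×10⁻²¹
s = 1.3×10⁻²¹ M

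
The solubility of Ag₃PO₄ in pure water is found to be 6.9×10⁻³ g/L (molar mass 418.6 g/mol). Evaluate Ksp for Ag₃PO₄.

Ksp = 2.0×10⁻¹⁸

Molar solubility s = (6.9×10⁻³ g/L) / (418.6 g/mol) = 1.648×10⁻⁵ mol/L
Ag₃PO₄(s) ⇌ 3 Ag⁺(aq) + PO₄³⁻(aq)
Call the molar solubility s, so that [Ag⁺] = 3s and [PO₄³⁻] = s.
Ksp = [Ag⁺]^3[PO₄³⁻] = (3s)^3 · s = 27s^4
Ksp = 27 × (1.648×10⁻⁵)^4 = 2.0×10⁻¹⁸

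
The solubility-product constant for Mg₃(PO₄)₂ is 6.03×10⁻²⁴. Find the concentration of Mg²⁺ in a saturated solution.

2.67×10⁻⁵ M

Mg₃(PO₄)₂(s) ⇌ 3 Mg²⁺(aq) + 2 PO₄³⁻(aq)
If s mol/L of Mg₃(PO₄)₂ dissolves, [Mg²⁺] = 3s and [PO₄³⁻] = 2s.
Ksp = [Mg²⁺]^3[PO₄³⁻]^2 = (3s)^3 · (2s)^2 = 108s^5 = 6.03×10⁻²⁴
s = 8.90×10⁻⁶ mol/L
[Mg²⁺] = 3s = 2.67×10⁻⁵ mol/L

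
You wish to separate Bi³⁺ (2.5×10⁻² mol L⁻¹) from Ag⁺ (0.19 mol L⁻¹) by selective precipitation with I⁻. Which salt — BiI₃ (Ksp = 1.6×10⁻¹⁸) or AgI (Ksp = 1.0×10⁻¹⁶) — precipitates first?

The threshold for precipitation is Q = Ksp.
For BiI₃: [I⁻] = (Ksp/[Bi³⁺])^(1/3) = 4.0×10⁻⁶ mol L⁻¹
For AgI: [I⁻] = (Ksp/[Ag⁺]) = 5.3×10⁻¹⁶ mol L⁻¹
The smaller threshold [I⁻] is reached first, so AgI precipitates first.

AgI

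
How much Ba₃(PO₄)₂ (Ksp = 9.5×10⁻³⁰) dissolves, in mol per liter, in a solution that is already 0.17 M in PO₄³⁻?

2.3×10⁻¹⁰ M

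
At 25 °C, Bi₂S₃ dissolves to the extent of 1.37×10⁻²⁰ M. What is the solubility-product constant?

Ksp = 5.21×10⁻⁹⁸

Bi₂S₃(s) ⇌ 2 Bi³⁺(aq) + 3 S²⁻(aq)
Call the molar solubility s, so that [Bi³⁺] = 2s and [S²⁻] = 3s.
Ksp = [Bi³⁺]^2[S²⁻]^3 = (2s)^2 · (3s)^3 = 108s^5
Ksp = 108 × (1.37×10⁻²⁰)^5 = 5.21×10⁻⁹⁸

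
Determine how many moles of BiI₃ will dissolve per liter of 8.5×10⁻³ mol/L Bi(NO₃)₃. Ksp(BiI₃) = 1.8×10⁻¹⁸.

2.0×10⁻⁶ M

BiI₃(s) ⇌ Bi³⁺(aq) + 3 I⁻(aq)
Bi³⁺ is already present at 8.5×10⁻³ mol/L. If s mol/L of BiI₃ dissolves, [I⁻] = 3s while [Bi³⁺] ≈ 8.5×10⁻³ mol/L.
Ksp = [Bi³⁺][I⁻]^3 = (8.5×10⁻³)(3s)^3
(3s)^3 = 1.8×10⁻¹⁸ / (8.5×10⁻³) = 2.1×10⁻¹⁶
s = 2.0×10⁻⁶ mol/L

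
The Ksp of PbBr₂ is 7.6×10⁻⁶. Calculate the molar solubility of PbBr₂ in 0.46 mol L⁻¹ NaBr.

3.6×10⁻⁵ M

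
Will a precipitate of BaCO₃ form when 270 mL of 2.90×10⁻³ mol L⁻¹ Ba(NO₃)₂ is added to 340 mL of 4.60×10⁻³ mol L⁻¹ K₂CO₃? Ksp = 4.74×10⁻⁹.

Yes

After mixing, V = 270 mL + 340 mL = 610 mL.
[Ba²⁺] = (2.90×10⁻³)(270)/610 = 1.28×10⁻³ mol L⁻¹
[CO₃²⁻] = (4.60×10⁻³)(340)/610 = 2.56×10⁻³ mol L⁻¹
Q = [Ba²⁺][CO₃²⁻] = 3.29×10⁻⁶
Q = 3.29×10⁻⁶ > Ksp = 4.74×10⁻⁹, so the solution is supersaturated and BaCO₃ precipitates.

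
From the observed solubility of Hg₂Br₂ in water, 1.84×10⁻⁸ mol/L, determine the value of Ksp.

Ksp = 2.49×10⁻²³

Hg₂Br₂(s) ⇌ Hg₂²⁺(aq) + 2 Br⁻(aq)
Call the molar solubility s, so that [Hg₂²⁺] = s and [Br⁻] = 2s.
Ksp = [Hg₂²⁺][Br⁻]^2 = s · (2s)^2 = 4s^3
Ksp = 4 × (1.84×10⁻⁸)^3 = 2.49×10⁻²³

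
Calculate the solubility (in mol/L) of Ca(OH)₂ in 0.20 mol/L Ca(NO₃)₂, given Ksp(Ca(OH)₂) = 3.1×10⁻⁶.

2.0×10⁻³ M

Ca(OH)₂(s) ⇌ Ca²⁺(aq) + 2 OH⁻(aq)
The solution already contains Ca²⁺ at 0.20 mol/L. Let s be the molar solubility of Ca(OH)₂.
[Ca²⁺] ≈ 0.20 mol/L (common ion dominates); [OH⁻] = 2s.
Ksp = [Ca²⁺][OH⁻]^2 = (0.20)(2s)^2
(2s)^2 = 3.1×10⁻⁶ / (0.20) = 1.6×10⁻⁵
s = 2.0×10⁻³ mol/L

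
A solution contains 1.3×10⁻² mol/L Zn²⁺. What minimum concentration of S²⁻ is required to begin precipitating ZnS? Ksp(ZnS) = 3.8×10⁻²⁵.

2.9×10⁻²³ M

Precipitation of each salt begins when its ion product equals Ksp.
ZnS(s) ⇌ Zn²⁺(aq) + S²⁻(aq)
Ksp = [Zn²⁺][S²⁻] = [S²⁻](1.3×10⁻²)
[S²⁻] = 3.8×10⁻²⁵ / (1.3×10⁻²) = 2.9×10⁻²³
[S²⁻] = 2.9×10⁻²³ mol/L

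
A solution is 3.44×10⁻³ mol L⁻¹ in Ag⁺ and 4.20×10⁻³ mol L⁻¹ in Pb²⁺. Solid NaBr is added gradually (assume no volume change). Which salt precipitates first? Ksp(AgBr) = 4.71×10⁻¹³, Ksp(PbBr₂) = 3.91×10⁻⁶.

Precipitation of each salt begins when its ion product equals Ksp.
For AgBr: [Br⁻] = (Ksp/[Ag⁺]) = 1.37×10⁻¹⁰ mol L⁻¹
For PbBr₂: [Br⁻] = (Ksp/[Pb²⁺])^(1/2) = 3.05×10⁻² mol L⁻¹
Since AgBr needs less Br⁻ to reach saturation, it precipitates first.

AgBr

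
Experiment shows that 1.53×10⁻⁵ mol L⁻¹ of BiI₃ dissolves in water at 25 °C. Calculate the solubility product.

Ksp = 1.48×10⁻¹⁸

BiI₃(s) ⇌ Bi³⁺(aq) + 3 I⁻(aq)
With molar solubility s: [Bi³⁺] = s, [I⁻] = 3s.
Ksp = [Bi³⁺][I⁻]^3 = s · (3s)^3 = 27s^4
Ksp = 27 × (1.53×10⁻⁵)^4 = 1.48×10⁻¹⁸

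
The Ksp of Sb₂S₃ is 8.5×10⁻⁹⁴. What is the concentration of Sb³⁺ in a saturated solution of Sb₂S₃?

Sb₂S₃(s) ⇌ 2 Sb³⁺(aq) + 3 S²⁻(aq)
With molar solubility s: [Sb³⁺] = 2s, [S²⁻] = 3s.
Ksp = [Sb³⁺]^2[S²⁻]^3 = (2s)^2 · (3s)^3 = 108s^5 = 8.5×10⁻⁹⁴
s = 9.5×10⁻²⁰ M
[Sb³⁺] = 2s = 1.9×10⁻¹⁹ M

1.9×10⁻¹⁹ M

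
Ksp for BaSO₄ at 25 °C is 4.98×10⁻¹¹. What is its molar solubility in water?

BaSO₄(s) ⇌ Ba²⁺(aq) + SO₄²⁻(aq)
Let s be the molar solubility. Then [Ba²⁺] = s and [SO₄²⁻] = s.
Ksp = [Ba²⁺][SO₄²⁻] = s · s = s^2
s^2 = 4.98×10⁻¹¹
Taking the 2nd root, s = 7.06×10⁻⁶ M.

7.06×10⁻⁶ M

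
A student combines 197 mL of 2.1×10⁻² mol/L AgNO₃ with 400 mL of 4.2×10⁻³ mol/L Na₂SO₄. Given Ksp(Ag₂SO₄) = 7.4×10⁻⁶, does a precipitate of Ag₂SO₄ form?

The combined volume is 597 mL.
[Ag⁺] = (2.1×10⁻²)(197)/597 = 6.9×10⁻³ mol/L
[SO₄²⁻] = (4.2×10⁻³)(400)/597 = 2.8×10⁻³ mol/L
Q = [Ag⁺]^2[SO₄²⁻] = 1.4×10⁻⁷
Q < Ksp (1.4×10⁻⁷ vs 7.4×10⁻⁶); the solution remains unsaturated and no precipitate forms.

No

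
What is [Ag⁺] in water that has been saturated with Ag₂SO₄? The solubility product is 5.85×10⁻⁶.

Ag₂SO₄(s) ⇌ 2 Ag⁺(aq) + SO₄²⁻(aq)
If s mol/L of Ag₂SO₄ dissolves, [Ag⁺] = 2s and [SO₄²⁻] = s.
Ksp = [Ag⁺]^2[SO₄²⁻] = (2s)^2 · s = 4s^3 = 5.85×10⁻⁶
s = 1.14×10⁻² mol/L
[Ag⁺] = 2s = 2.27×10⁻² mol/L

2.27×10⁻² M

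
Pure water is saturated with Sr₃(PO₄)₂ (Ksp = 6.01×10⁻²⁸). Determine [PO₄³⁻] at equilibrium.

Sr₃(PO₄)₂(s) ⇌ 3 Sr²⁺(aq) + 2 PO₄³⁻(aq)
If s mol/L of Sr₃(PO₄)₂ dissolves, [Sr²⁺] = 3s and [PO₄³⁻] = 2s.
Ksp = [Sr²⁺]^3[PO₄³⁻]^2 = (3s)^3 · (2s)^2 = 108s^5 = 6.01×10⁻²⁸
s = 1.41×10⁻⁶ mol/L
[PO₄³⁻] = 2s = 2.82×10⁻⁶ mol/L

2.82×10⁻⁶ M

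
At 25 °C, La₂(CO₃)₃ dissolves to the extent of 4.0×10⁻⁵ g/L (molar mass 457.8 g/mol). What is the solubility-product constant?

Ksp = 5.5×10⁻³⁴

Molar solubility s = (4.0×10⁻⁵ g/L) / (457.8 g/mol) = 8.737×10⁻⁸ mol/L
La₂(CO₃)₃(s) ⇌ 2 La³⁺(aq) + 3 CO₃²⁻(aq)
Let s be the molar solubility. Then [La³⁺] = 2s and [CO₃²⁻] = 3s.
Ksp = [La³⁺]^2[CO₃²⁻]^3 = (2s)^2 · (3s)^3 = 108s^5
Ksp = 108 × (8.737×10⁻⁸)^5 = 5.5×10⁻³⁴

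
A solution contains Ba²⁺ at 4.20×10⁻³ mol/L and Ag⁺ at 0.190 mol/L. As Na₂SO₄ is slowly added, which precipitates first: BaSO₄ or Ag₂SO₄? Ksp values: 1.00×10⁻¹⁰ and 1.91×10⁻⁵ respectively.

BaSO₄

Precipitation begins when Q = Ksp.
For BaSO₄: [SO₄²⁻] = (Ksp/[Ba²⁺]) = 2.38×10⁻⁸ mol/L
For Ag₂SO₄: [SO₄²⁻] = (Ksp/[Ag⁺]^2) = 5.29×10⁻⁴ mol/L
BaSO₄ requires the lower [SO₄²⁻], so it precipitates first.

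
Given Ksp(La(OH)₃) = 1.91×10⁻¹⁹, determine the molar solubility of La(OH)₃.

9.17×10⁻⁶ M

La(OH)₃(s) ⇌ La³⁺(aq) + 3 OH⁻(aq)
With molar solubility s: [La³⁺] = s, [OH⁻] = 3s.
Ksp = [La³⁺][OH⁻]^3 = s · (3s)^3 = 27s^4
27s^4 = 1.91×10⁻¹⁹  ⇒  s^4 = 7.07×10⁻²¹
Taking the 4th root, s = 9.17×10⁻⁶ M.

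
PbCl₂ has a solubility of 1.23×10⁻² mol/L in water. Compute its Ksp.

Ksp = 7.44×10⁻⁶

PbCl₂(s) ⇌ Pb²⁺(aq) + 2 Cl⁻(aq)
With molar solubility s: [Pb²⁺] = s, [Cl⁻] = 2s.
Ksp = [Pb²⁺][Cl⁻]^2 = s · (2s)^2 = 4s^3
Ksp = 4 × (1.23×10⁻²)^3 = 7.44×10⁻⁶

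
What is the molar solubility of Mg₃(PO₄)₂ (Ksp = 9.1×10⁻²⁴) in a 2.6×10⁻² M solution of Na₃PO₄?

7.9×10⁻⁸ M

Mg₃(PO₄)₂(s) ⇌ 3 Mg²⁺(aq) + 2 PO₄³⁻(aq)
The solution already contains PO₄³⁻ at 2.6×10⁻² M. Let s be the molar solubility of Mg₃(PO₄)₂.
[PO₄³⁻] ≈ 2.6×10⁻² M (common ion dominates); [Mg²⁺] = 3s.
Ksp = [Mg²⁺]^3[PO₄³⁻]^2 = (3s)^3(2.6×10⁻²)^2
(3s)^3 = 9.1×10⁻²⁴ / (2.6×10⁻²)^2 = 1.3×10⁻²⁰
s = 7.9×10⁻⁸ M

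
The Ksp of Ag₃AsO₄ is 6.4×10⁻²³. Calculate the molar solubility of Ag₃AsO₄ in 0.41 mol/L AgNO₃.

Ag₃AsO₄(s) ⇌ 3 Ag⁺(aq) + AsO₄³⁻(aq)
The solution already contains Ag⁺ at 0.41 mol/L. Let s be the molar solubility of Ag₃AsO₄.
[Ag⁺] ≈ 0.41 mol/L (common ion dominates); [AsO₄³⁻] = s.
Ksp = [Ag⁺]^3[AsO₄³⁻] = (0.41)^3s
s = 6.4×10⁻²³ / (0.41)^3 = 9.3×10⁻²²
s = 9.3×10⁻²² mol/L

9.3×10⁻²² M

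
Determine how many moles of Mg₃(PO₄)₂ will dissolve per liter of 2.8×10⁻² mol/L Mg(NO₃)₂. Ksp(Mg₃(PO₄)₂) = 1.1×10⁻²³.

3.5×10⁻¹⁰ M

Mg₃(PO₄)₂(s) ⇌ 3 Mg²⁺(aq) + 2 PO₄³⁻(aq)
Let s be the solubility of Mg₃(PO₄)₂ here. The common ion gives [Mg²⁺] ≈ 2.8×10⁻² mol/L, and [PO₄³⁻] = 2s.
Ksp = [Mg²⁺]^3[PO₄³⁻]^2 = (2.8×10⁻²)^3(2s)^2
(2s)^2 = 1.1×10⁻²³ / (2.8×10⁻²)^3 = 5.0×10⁻¹⁹
s = 3.5×10⁻¹⁰ mol/L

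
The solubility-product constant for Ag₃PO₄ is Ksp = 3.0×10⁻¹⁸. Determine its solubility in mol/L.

1.8×10⁻⁵ M

Ag₃PO₄(s) ⇌ 3 Ag⁺(aq) + PO₄³⁻(aq)
For each mole of Ag₃PO₄ that dissolves per liter, [Ag⁺] = 3s and [PO₄³⁻] = s; let s denote this solubility.
Ksp = [Ag⁺]^3[PO₄³⁻] = (3s)^3 · s = 27s^4
27s^4 = 3.0×10⁻¹⁸  ⇒  s^4 = 1.1×10⁻¹⁹
s = (1.1×10⁻¹⁹)^(1/4) = 1.8×10⁻⁵ M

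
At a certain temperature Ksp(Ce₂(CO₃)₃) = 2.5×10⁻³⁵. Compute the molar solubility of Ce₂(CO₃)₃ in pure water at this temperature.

4.7×10⁻⁸ M

Ce₂(CO₃)₃(s) ⇌ 2 Ce³⁺(aq) + 3 CO₃²⁻(aq)
Call the molar solubility s, so that [Ce³⁺] = 2s and [CO₃²⁻] = 3s.
Ksp = [Ce³⁺]^2[CO₃²⁻]^3 = (2s)^2 · (3s)^3 = 108s^5
108s^5 = 2.5×10⁻³⁵  ⇒  s^5 = 2.3×10⁻³⁷
s = (2.3×10⁻³⁷)^(1/5) = 4.7×10⁻⁸ mol L⁻¹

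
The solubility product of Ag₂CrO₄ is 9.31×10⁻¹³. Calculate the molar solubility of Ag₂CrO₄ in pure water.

6.15×10⁻⁵ M

Ag₂CrO₄(s) ⇌ 2 Ag⁺(aq) + CrO₄²⁻(aq)
Let s be the molar solubility. Then [Ag⁺] = 2s and [CrO₄²⁻] = s.
Ksp = [Ag⁺]^2[CrO₄²⁻] = (2s)^2 · s = 4s^3
4s^3 = 9.31×10⁻¹³  ⇒  s^3 = 2.33×10⁻¹³
Taking the 3rd root, s = 6.15×10⁻⁵ mol L⁻¹.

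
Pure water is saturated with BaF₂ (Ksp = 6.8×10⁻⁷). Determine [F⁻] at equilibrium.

BaF₂(s) ⇌ Ba²⁺(aq) + 2 F⁻(aq)
Let s be the molar solubility. Then [Ba²⁺] = s and [F⁻] = 2s.
Ksp = [Ba²⁺][F⁻]^2 = s · (2s)^2 = 4s^3 = 6.8×10⁻⁷
s = 5.5×10⁻³ mol/L
[F⁻] = 2s = 1.1×10⁻² mol/L

1.1×10⁻² M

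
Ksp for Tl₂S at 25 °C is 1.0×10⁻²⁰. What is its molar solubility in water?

1.4×10⁻⁷ M

Tl₂S(s) ⇌ 2 Tl⁺(aq) + S²⁻(aq)
If s mol/L of Tl₂S dissolves, [Tl⁺] = 2s and [S²⁻] = s.
Ksp = [Tl⁺]^2[S²⁻] = (2s)^2 · s = 4s^3
4s^3 = 1.0×10⁻²⁰  ⇒  s^3 = 2.5×10⁻²¹
s = 1.4×10⁻⁷ mol/L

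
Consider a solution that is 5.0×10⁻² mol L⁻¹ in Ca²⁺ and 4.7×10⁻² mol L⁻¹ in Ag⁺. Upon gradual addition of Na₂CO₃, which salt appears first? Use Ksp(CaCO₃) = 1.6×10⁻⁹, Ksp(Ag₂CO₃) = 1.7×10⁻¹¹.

Ag₂CO₃

Precipitation of each salt begins when its ion product equals Ksp.
For CaCO₃: [CO₃²⁻] = (Ksp/[Ca²⁺]) = 3.2×10⁻⁸ mol L⁻¹
For Ag₂CO₃: [CO₃²⁻] = (Ksp/[Ag⁺]^2) = 7.7×10⁻⁹ mol L⁻¹
Since Ag₂CO₃ needs less CO₃²⁻ to reach saturation, it precipitates first.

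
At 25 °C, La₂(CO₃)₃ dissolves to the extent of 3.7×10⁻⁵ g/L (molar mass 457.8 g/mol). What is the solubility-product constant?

Convert to molarity: s = 3.7×10⁻⁵ / 457.8 = 8.082×10⁻⁸ mol/L
La₂(CO₃)₃(s) ⇌ 2 La³⁺(aq) + 3 CO₃²⁻(aq)
If s mol/L of La₂(CO₃)₃ dissolves, [La³⁺] = 2s and [CO₃²⁻] = 3s.
Ksp = [La³⁺]^2[CO₃²⁻]^3 = (2s)^2 · (3s)^3 = 108s^5
Ksp = 108 × (8.082×10⁻⁸)^5 = 3.7×10⁻³⁴

Ksp = 3.7×10⁻³⁴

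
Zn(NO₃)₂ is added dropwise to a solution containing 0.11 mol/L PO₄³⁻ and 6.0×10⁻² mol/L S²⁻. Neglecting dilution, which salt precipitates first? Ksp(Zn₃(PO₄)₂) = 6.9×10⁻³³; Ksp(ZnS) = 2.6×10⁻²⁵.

ZnS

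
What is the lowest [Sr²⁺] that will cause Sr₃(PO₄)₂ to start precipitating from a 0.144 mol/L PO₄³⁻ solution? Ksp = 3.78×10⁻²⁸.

2.63×10⁻⁹ M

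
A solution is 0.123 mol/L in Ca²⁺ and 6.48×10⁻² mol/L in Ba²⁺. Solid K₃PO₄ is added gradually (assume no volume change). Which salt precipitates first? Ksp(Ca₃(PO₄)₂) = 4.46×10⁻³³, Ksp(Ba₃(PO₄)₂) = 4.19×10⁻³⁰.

Ca₃(PO₄)₂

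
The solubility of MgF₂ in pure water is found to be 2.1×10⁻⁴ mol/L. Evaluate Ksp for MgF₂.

Ksp = 3.7×10⁻¹¹

MgF₂(s) ⇌ Mg²⁺(aq) + 2 F⁻(aq)
For each mole of MgF₂ that dissolves per liter, [Mg²⁺] = s and [F⁻] = 2s; let s denote this solubility.
Ksp = [Mg²⁺][F⁻]^2 = s · (2s)^2 = 4s^3
Ksp = 4 × (2.1×10⁻⁴)^3 = 3.7×10⁻¹¹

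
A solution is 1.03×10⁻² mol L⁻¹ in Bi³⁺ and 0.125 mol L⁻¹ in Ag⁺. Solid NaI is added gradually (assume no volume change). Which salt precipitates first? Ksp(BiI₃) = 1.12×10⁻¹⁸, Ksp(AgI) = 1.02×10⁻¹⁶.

AgI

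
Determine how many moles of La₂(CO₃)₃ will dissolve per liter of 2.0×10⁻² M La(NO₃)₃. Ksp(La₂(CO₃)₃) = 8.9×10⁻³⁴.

La₂(CO₃)₃(s) ⇌ 2 La³⁺(aq) + 3 CO₃²⁻(aq)
The solution already contains La³⁺ at 2.0×10⁻² M. Let s be the molar solubility of La₂(CO₃)₃.
[La³⁺] ≈ 2.0×10⁻² M (common ion dominates); [CO₃²⁻] = 3s.
Ksp = [La³⁺]^2[CO₃²⁻]^3 = (2.0×10⁻²)^2(3s)^3
(3s)^3 = 8.9×10⁻³⁴ / (2.0×10⁻²)^2 = 2.2×10⁻³⁰
s = 4.4×10⁻¹¹ M

4.4×10⁻¹¹ M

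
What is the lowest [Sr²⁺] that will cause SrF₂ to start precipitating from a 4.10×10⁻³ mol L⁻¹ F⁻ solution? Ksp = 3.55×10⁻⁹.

2.11×10⁻⁴ M

A salt starts to precipitate once the ion product Q reaches its Ksp.
SrF₂(s) ⇌ Sr²⁺(aq) + 2 F⁻(aq)
Ksp = [Sr²⁺][F⁻]^2 = [Sr²⁺](4.10×10⁻³)^2
[Sr²⁺] = 3.55×10⁻⁹ / (4.10×10⁻³)^2 = 2.11×10⁻⁴
[Sr²⁺] = 2.11×10⁻⁴ mol L⁻¹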